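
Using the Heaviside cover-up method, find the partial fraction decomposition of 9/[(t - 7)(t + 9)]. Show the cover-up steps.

Cover (t - 7): set t=7, get α = 9/(7 + 9) = 9/16. Cover (t + 9): set t=-9, get β = 9/(-9 - 7) = -9/16.
Result: (9/16)/(t - 7) - (9/16)/(t + 9)


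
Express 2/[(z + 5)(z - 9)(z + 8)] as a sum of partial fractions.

Using cover-up method: P = -1/21, Q = 1/119, R = 2/51
Result: (-1/21)/(z + 5) + (1/119)/(z - 9) + (2/51)/(z + 8)


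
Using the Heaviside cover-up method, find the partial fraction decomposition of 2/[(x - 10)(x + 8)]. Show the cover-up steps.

Cover (x - 10): set x=10, get P = 2/(10 + 8) = 1/9. Cover (x + 8): set x=-8, get Q = 2/(-8 - 10) = -1/9.
Result: (1/9)/(x - 10) - (1/9)/(x + 8)


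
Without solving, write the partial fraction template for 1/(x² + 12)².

Repeated quadratic factor: (Px + Q)/(x² + 12) + (Rx + S)/(x² + 12)²


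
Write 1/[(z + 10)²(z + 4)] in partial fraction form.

Cover-up at z=-4: C = 1/(-4 + 10)² = 1/36. Cover-up at z=-10: B = 1/(-10 + 4) = -1/6. Comparing z² coeff: A = -C = -1/36
Result: (-1/36)/(z + 10) - (1/6)/(z + 10)² + (1/36)/(z + 4)


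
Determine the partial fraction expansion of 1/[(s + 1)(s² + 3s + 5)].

Cover-up at s = -1: P = 1/((-1)² + 3·(-1) + 5) = 1/3. Then Q = -P = -1/3, R = -P·(3 - 1) = -2/3
Result: (1/3)/(s + 1) - ((1/3)s + 2/3)/(s² + 3s + 5)


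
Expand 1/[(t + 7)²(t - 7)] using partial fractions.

Cover-up at t=7: C = 1/(7 + 7)² = 1/196. Cover-up at t=-7: B = 1/(-7 - 7) = -1/14. Comparing t² coeff: A = -C = -1/196
Result: (-1/196)/(t + 7) - (1/14)/(t + 7)² + (1/196)/(t - 7)


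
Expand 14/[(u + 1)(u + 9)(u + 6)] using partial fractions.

Using cover-up method: P = 7/20, Q = 7/12, R = -14/15
Result: (7/20)/(u + 1) + (7/12)/(u + 9) - (14/15)/(u + 6)


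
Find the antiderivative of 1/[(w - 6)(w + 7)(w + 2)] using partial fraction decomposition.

Cover-up: α = 1/104, β = 1/65, γ = -1/40. Decomposition: (1/104)/(w - 6) + (1/65)/(w + 7) - (1/40)/(w + 2). Integrate each term: (1/104) ln|(w - 6)| + (1/65) ln|(w + 7)| - (1/40) ln|(w + 2)| + C


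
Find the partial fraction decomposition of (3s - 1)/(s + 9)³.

(3s - 1) = A(s + 9)² + B(s + 9) + C. At s = -9: C = 3·(-9) - 1 = -28. Coefficients: A = 0, B = 3
Result: 3/(s + 9)² - 28/(s + 9)³


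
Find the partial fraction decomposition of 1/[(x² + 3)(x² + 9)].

Coefficient matching gives α = γ = 0, β = 1/(9-3) = 1/6, δ = -β = -1/6
Result: (1/6)/(x² + 3) - (1/6)/(x² + 9)


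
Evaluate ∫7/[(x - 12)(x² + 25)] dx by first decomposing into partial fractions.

Cover-up at x=12: A = 7/(12²+25) = 7/169. Coeff matching: B = -7/169, C = -84/169. Decomposition: (7/169)/(x - 12) - ((7/169)x + 84/169)/(x² + 25). Integrate: linear → ln, quadratic → (1/2)ln + arctan: (7/169) ln|(x - 12)| - (7/338) ln(x² + 25) - (84/845) arctan(x/5) + C


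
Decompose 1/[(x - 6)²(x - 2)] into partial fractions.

Cover-up at x=2: R = 1/(2 - 6)² = 1/16. Cover-up at x=6: Q = 1/(6 - 2) = 1/4. Comparing x² coeff: P = -R = -1/16
Result: (-1/16)/(x - 6) + (1/4)/(x - 6)² + (1/16)/(x - 2)


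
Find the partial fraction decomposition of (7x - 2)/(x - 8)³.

(7x - 2) = α(x - 8)² + β(x - 8) + γ. At x = 8: γ = 7·8 - 2 = 54. Coefficients: α = 0, β = 7
Result: 7/(x - 8)² + 54/(x - 8)³


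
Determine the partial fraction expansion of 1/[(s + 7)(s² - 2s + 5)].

Cover-up at s = -7: A = 1/((-7)² - 2·(-7) + 5) = 1/68. Then B = -A = -1/68, C = -A·(-2 - 7) = 9/68
Result: (1/68)/(s + 7) - ((1/68)s - 9/68)/(s² - 2s + 5)


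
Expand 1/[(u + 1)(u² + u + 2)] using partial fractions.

Cover-up at u = -1: P = 1/((-1)² + 1·(-1) + 2) = 1/2. Then Q = -P = -1/2, R = -P·(1 - 1) = 0
Result: (1/2)/(u + 1) - ((1/2)u)/(u² + u + 2)


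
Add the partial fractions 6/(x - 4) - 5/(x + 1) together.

Common denominator (x - 4)(x + 1). Numerator: 6(x + 1) - 5(x - 4) = (6x + 6) - (5x - 20) = x + 26
Result: (x + 26)/[(x - 4)(x + 1)]


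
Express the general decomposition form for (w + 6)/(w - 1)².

Repeated linear factor: P/(w - 1) + Q/(w - 1)²


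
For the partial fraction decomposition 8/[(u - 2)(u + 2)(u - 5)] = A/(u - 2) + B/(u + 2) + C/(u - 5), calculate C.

Cover-up at u = 5: C = 8/[(5 - 2)(5 + 2)] = 8/[(3)(7)] = 8/21


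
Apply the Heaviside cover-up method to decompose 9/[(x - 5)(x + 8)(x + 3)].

Cover (x - 5), x=5: α = 9/[(5 + 8)(5 + 3)] = 9/104. Cover (x + 8), x=-8: β = 9/[(-8 - 5)(-8 + 3)] = 9/65. Cover (x + 3), x=-3: γ = 9/[(-3 - 5)(-3 + 8)] = -9/40.
Result: (9/104)/(x - 5) + (9/65)/(x + 8) - (9/40)/(x + 3)


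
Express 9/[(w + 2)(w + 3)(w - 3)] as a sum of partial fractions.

Using cover-up method: P = -9/5, Q = 3/2, R = 3/10
Result: (-9/5)/(w + 2) + (3/2)/(w + 3) + (3/10)/(w - 3)


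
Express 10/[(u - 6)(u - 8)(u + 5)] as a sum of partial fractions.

Using cover-up method: P = -5/11, Q = 5/13, R = 10/143
Result: (-5/11)/(u - 6) + (5/13)/(u - 8) + (10/143)/(u + 5)


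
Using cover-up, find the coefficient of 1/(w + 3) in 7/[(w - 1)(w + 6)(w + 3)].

Cover (w + 3), set w=-3: 7/[(-3 - 1)(-3 + 6)] = -7/12


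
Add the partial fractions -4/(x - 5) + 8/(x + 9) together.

Common denominator (x - 5)(x + 9). Numerator: -4(x + 9) + 8(x - 5) = (-4x - 36) + (8x - 40) = 4x - 76
Result: (4x - 76)/[(x - 5)(x + 9)]


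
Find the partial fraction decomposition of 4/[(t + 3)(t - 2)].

4/(t + 3)(t - 2) = α/(t + 3) + β/(t - 2). α = 4/(-3 - 2) = -4/5, β = 4/(2 + 3) = 4/5
Result: (-4/5)/(t + 3) + (4/5)/(t - 2)


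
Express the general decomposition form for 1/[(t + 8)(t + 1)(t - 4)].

Three distinct linear factors: α/(t + 8) + β/(t + 1) + γ/(t - 4)


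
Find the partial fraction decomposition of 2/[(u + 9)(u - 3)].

2/(u + 9)(u - 3) = A/(u + 9) + B/(u - 3). A = 2/(-9 - 3) = -1/6, B = 2/(3 + 9) = 1/6
Result: (-1/6)/(u + 9) + (1/6)/(u - 3)


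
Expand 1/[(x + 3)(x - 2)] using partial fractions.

1/(x + 3)(x - 2) = A/(x + 3) + B/(x - 2). A = 1/(-3 - 2) = -1/5, B = 1/(2 + 3) = 1/5
Result: (-1/5)/(x + 3) + (1/5)/(x - 2)


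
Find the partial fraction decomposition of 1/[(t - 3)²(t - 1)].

Cover-up at t=1: C = 1/(1 - 3)² = 1/4. Cover-up at t=3: B = 1/(3 - 1) = 1/2. Comparing t² coeff: A = -C = -1/4
Result: (-1/4)/(t - 3) + (1/2)/(t - 3)² + (1/4)/(t - 1)


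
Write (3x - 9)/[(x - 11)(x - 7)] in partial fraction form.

At x=11: P = (3·11 - 9)/(11 - 7) = 6. At x=7: Q = (3·7 - 9)/(7 - 11) = -3
Result: 6/(x - 11) - 3/(x - 7)


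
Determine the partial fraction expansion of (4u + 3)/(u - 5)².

(4u + 3) = α(u - 5) + β. At u = 5: β = 4·5 + 3 = 23. Coeff of u: α = 4
Result: 4/(u - 5) + 23/(u - 5)²


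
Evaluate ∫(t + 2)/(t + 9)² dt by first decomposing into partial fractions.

Decompose: A = 1, B = 1·(-9) + 2 = -7, so (t + 2)/(t + 9)² = 1/(t + 9) - 7/(t + 9)². Integrate: ∫ A/(t + 9) dt = ln|(t + 9)|; ∫ B/(t + 9)² dt = 7/(t + 9). Sum: ln|(t + 9)| + 7/(t + 9) + C


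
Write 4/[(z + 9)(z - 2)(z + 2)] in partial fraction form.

Using cover-up method: A = 4/77, B = 1/11, C = -1/7
Result: (4/77)/(z + 9) + (1/11)/(z - 2) - (1/7)/(z + 2)


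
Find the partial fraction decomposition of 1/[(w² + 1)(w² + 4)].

Coefficient matching gives α = γ = 0, β = 1/(4-1) = 1/3, δ = -β = -1/3
Result: (1/3)/(w² + 1) - (1/3)/(w² + 4)


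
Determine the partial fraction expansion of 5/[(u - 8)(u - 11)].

5/(u - 8)(u - 11) = A/(u - 8) + B/(u - 11). A = 5/(8 - 11) = -5/3, B = 5/(11 - 8) = 5/3
Result: (-5/3)/(u - 8) + (5/3)/(u - 11)


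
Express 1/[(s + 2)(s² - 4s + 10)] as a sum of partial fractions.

Cover-up at s = -2: P = 1/((-2)² - 4·(-2) + 10) = 1/22. Then Q = -P = -1/22, R = -P·(-4 - 2) = 3/11
Result: (1/22)/(s + 2) - ((1/22)s - 3/11)/(s² - 4s + 10)


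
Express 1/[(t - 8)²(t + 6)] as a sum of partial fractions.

Cover-up at t=-6: R = 1/(-6 - 8)² = 1/196. Cover-up at t=8: Q = 1/(8 + 6) = 1/14. Comparing t² coeff: P = -R = -1/196
Result: (-1/196)/(t - 8) + (1/14)/(t - 8)² + (1/196)/(t + 6)


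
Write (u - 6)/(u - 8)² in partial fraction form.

(u - 6) = A(u - 8) + B. At u = 8: B = 1·8 - 6 = 2. Coeff of u: A = 1
Result: 1/(u - 8) + 2/(u - 8)²


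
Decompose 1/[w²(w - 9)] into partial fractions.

Cover-up at w=9: C = 1/(9 - 0)² = 1/81. Cover-up at w=0: B = 1/(0 - 9) = -1/9. Comparing w² coeff: A = -C = -1/81
Result: (-1/81)/w - (1/9)/w² + (1/81)/(w - 9)


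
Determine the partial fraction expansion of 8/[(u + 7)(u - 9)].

8/(u + 7)(u - 9) = A/(u + 7) + B/(u - 9). A = 8/(-7 - 9) = -1/2, B = 8/(9 + 7) = 1/2
Result: (-1/2)/(u + 7) + (1/2)/(u - 9)


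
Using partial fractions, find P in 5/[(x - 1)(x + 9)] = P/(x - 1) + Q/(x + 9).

Cover-up at x = 1: P = 5/(1 + 9) = 5/10 = 1/2


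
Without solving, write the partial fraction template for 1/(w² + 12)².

Repeated quadratic factor: (αw + β)/(w² + 12) + (γw + δ)/(w² + 12)²


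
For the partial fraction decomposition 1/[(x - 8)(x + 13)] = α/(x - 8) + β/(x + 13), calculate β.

Cover-up at x = -13: β = 1/(-13 - 8) = -1/21


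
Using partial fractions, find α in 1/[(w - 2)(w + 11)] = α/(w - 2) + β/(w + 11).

Cover-up at w = 2: α = 1/(2 + 11) = 1/13


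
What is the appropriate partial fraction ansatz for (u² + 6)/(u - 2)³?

Repeated linear factor (power 3): α/(u - 2) + β/(u - 2)² + γ/(u - 2)³


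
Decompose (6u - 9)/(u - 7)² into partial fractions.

(6u - 9) = P(u - 7) + Q. At u = 7: Q = 6·7 - 9 = 33. Coeff of u: P = 6
Result: 6/(u - 7) + 33/(u - 7)²


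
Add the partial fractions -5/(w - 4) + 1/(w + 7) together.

Common denominator (w - 4)(w + 7). Numerator: -5(w + 7) + 1(w - 4) = (-5w - 35) + (w - 4) = -4w - 39
Result: (-4w - 39)/[(w - 4)(w + 7)]


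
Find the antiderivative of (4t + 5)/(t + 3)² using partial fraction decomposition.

Decompose: P = 4, Q = 4·(-3) + 5 = -7, so (4t + 5)/(t + 3)² = 4/(t + 3) - 7/(t + 3)². Integrate: ∫ P/(t + 3) dt = 4 ln|(t + 3)|; ∫ Q/(t + 3)² dt = 7/(t + 3). Sum: 4 ln|(t + 3)| + 7/(t + 3) + C


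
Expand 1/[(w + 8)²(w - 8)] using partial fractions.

Cover-up at w=8: R = 1/(8 + 8)² = 1/256. Cover-up at w=-8: Q = 1/(-8 - 8) = -1/16. Comparing w² coeff: P = -R = -1/256
Result: (-1/256)/(w + 8) - (1/16)/(w + 8)² + (1/256)/(w - 8)


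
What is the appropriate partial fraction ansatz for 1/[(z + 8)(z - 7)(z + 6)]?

Three distinct linear factors: A/(z + 8) + B/(z - 7) + C/(z + 6)


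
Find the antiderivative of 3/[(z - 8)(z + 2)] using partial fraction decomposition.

Decompose: 3/[(z - 8)(z + 2)] = (3/10)/(z - 8) - (3/10)/(z + 2). Integrate each term: (3/10) ln|(z - 8)| - (3/10) ln|(z + 2)| + C


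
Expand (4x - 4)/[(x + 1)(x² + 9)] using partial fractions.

At x=-1: P = (4·(-1) - 4)/((-1)² + 9) = -4/5. Q = -P = 4/5, R = 4 - (-1)·P = 16/5
Result: (-4/5)/(x + 1) + ((4/5)x + 16/5)/(x² + 9)


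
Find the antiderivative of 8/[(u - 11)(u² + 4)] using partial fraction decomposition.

Cover-up at u=11: α = 8/(11²+4) = 8/125. Coeff matching: β = -8/125, γ = -88/125. Decomposition: (8/125)/(u - 11) - ((8/125)u + 88/125)/(u² + 4). Integrate: linear → ln, quadratic → (1/2)ln + arctan: (8/125) ln|(u - 11)| - (4/125) ln(u² + 4) - (44/125) arctan(u/2) + C


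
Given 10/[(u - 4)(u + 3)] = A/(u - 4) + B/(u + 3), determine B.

Cover-up at u = -3: B = 10/(-3 - 4) = -10/7


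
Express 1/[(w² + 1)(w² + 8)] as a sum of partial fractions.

Coefficient matching gives A = C = 0, B = 1/(8-1) = 1/7, D = -B = -1/7
Result: (1/7)/(w² + 1) - (1/7)/(w² + 8)


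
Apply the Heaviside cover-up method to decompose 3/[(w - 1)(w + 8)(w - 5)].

Cover (w - 1), w=1: α = 3/[(1 + 8)(1 - 5)] = -1/12. Cover (w + 8), w=-8: β = 3/[(-8 - 1)(-8 - 5)] = 1/39. Cover (w - 5), w=5: γ = 3/[(5 - 1)(5 + 8)] = 3/52.
Result: (-1/12)/(w - 1) + (1/39)/(w + 8) + (3/52)/(w - 5)


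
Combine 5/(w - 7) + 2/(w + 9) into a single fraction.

Common denominator (w - 7)(w + 9). Numerator: 5(w + 9) + 2(w - 7) = (5w + 45) + (2w - 14) = 7w + 31
Result: (7w + 31)/[(w - 7)(w + 9)]


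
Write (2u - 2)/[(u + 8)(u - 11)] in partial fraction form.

At u=-8: A = (2·(-8) - 2)/(-8 - 11) = 18/19. At u=11: B = (2·11 - 2)/(11 + 8) = 20/19
Result: (18/19)/(u + 8) + (20/19)/(u - 11)


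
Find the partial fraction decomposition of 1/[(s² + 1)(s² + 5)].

Coefficient matching gives α = γ = 0, β = 1/(5-1) = 1/4, δ = -β = -1/4
Result: (1/4)/(s² + 1) - (1/4)/(s² + 5)


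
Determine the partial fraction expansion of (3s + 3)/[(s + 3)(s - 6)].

At s=-3: α = (3·(-3) + 3)/(-3 - 6) = 2/3. At s=6: β = (3·6 + 3)/(6 + 3) = 7/3
Result: (2/3)/(s + 3) + (7/3)/(s - 6)


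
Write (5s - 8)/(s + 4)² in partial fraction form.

(5s - 8) = P(s + 4) + Q. At s = -4: Q = 5·(-4) - 8 = -28. Coeff of s: P = 5
Result: 5/(s + 4) - 28/(s + 4)²


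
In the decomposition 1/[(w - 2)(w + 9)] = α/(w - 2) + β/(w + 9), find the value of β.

Cover-up at w = -9: β = 1/(-9 - 2) = -1/11


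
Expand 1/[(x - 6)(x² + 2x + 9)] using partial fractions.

Cover-up at x = 6: P = 1/(6² + 2·6 + 9) = 1/57. Then Q = -P = -1/57, R = -P·(2 + 6) = -8/57
Result: (1/57)/(x - 6) - ((1/57)x + 8/57)/(x² + 2x + 9)


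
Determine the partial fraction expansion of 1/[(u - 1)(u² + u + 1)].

Cover-up at u = 1: α = 1/(1² + 1·1 + 1) = 1/3. Then β = -α = -1/3, γ = -α·(1 + 1) = -2/3
Result: (1/3)/(u - 1) - ((1/3)u + 2/3)/(u² + u + 1)


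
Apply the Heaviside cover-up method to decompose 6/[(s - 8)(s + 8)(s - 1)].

Cover (s - 8), s=8: P = 6/[(8 + 8)(8 - 1)] = 3/56. Cover (s + 8), s=-8: Q = 6/[(-8 - 8)(-8 - 1)] = 1/24. Cover (s - 1), s=1: R = 6/[(1 - 8)(1 + 8)] = -2/21.
Result: (3/56)/(s - 8) + (1/24)/(s + 8) - (2/21)/(s - 1)


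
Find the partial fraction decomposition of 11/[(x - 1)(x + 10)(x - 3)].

Using cover-up method: P = -1/2, Q = 1/13, R = 11/26
Result: (-1/2)/(x - 1) + (1/13)/(x + 10) + (11/26)/(x - 3)


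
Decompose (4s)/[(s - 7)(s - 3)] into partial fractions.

At s=7: P = (4·7 + 0)/(7 - 3) = 7. At s=3: Q = (4·3 + 0)/(3 - 7) = -3
Result: 7/(s - 7) - 3/(s - 3)


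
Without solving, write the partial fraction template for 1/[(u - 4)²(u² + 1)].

Repeated linear + quadratic: A/(u - 4) + B/(u - 4)² + (Cu + D)/(u² + 1)


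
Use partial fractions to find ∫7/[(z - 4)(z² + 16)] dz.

Cover-up at z=4: A = 7/(4²+16) = 7/32. Coeff matching: B = -7/32, C = -7/8. Decomposition: (7/32)/(z - 4) - ((7/32)z + 7/8)/(z² + 16). Integrate: linear → ln, quadratic → (1/2)ln + arctan: (7/32) ln|(z - 4)| - (7/64) ln(z² + 16) - (7/32) arctan(z/4) + C


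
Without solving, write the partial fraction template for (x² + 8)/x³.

Repeated linear factor (power 3): A/x + B/x² + C/x³


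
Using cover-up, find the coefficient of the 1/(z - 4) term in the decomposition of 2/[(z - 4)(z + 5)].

Cover (z - 4), set z=4: 2/((z + 5) at z=4) = 2/(9) = 2/9


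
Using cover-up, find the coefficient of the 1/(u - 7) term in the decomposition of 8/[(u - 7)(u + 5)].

Cover (u - 7), set u=7: 8/((u + 5) at u=7) = 8/(12) = 2/3


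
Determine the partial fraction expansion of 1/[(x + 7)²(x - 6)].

Cover-up at x=6: R = 1/(6 + 7)² = 1/169. Cover-up at x=-7: Q = 1/(-7 - 6) = -1/13. Comparing x² coeff: P = -R = -1/169
Result: (-1/169)/(x + 7) - (1/13)/(x + 7)² + (1/169)/(x - 6)


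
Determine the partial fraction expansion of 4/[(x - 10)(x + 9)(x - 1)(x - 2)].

Using Heaviside cover-up: (1/342)/(x - 10) - (2/1045)/(x + 9) + (2/45)/(x - 1) - (1/22)/(x - 2)


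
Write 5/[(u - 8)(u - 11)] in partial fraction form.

5/(u - 8)(u - 11) = A/(u - 8) + B/(u - 11). A = 5/(8 - 11) = -5/3, B = 5/(11 - 8) = 5/3
Result: (-5/3)/(u - 8) + (5/3)/(u - 11)


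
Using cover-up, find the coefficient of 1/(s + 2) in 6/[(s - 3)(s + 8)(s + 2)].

Cover (s + 2), set s=-2: 6/[(-2 - 3)(-2 + 8)] = -1/5


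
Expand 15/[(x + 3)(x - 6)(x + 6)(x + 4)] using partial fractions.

Using Heaviside cover-up: (-5/9)/(x + 3) + (1/72)/(x - 6) - (5/24)/(x + 6) + (3/4)/(x + 4)


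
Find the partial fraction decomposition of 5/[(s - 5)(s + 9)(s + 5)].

Using cover-up method: P = 1/28, Q = 5/56, R = -1/8
Result: (1/28)/(s - 5) + (5/56)/(s + 9) - (1/8)/(s + 5)


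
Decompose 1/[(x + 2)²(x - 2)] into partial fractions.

Cover-up at x=2: C = 1/(2 + 2)² = 1/16. Cover-up at x=-2: B = 1/(-2 - 2) = -1/4. Comparing x² coeff: A = -C = -1/16
Result: (-1/16)/(x + 2) - (1/4)/(x + 2)² + (1/16)/(x - 2)


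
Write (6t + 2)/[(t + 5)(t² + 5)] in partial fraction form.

At t=-5: P = (6·(-5) + 2)/((-5)² + 5) = -14/15. Q = -P = 14/15, R = 6 - (-5)·P = 4/3
Result: (-14/15)/(t + 5) + ((14/15)t + 4/3)/(t² + 5)


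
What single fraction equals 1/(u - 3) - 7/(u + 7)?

Common denominator (u - 3)(u + 7). Numerator: 1(u + 7) - 7(u - 3) = (u + 7) - (7u - 21) = -6u + 28
Result: (-6u + 28)/[(u - 3)(u + 7)]


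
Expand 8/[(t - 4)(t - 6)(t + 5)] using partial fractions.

Using cover-up method: A = -4/9, B = 4/11, C = 8/99
Result: (-4/9)/(t - 4) + (4/11)/(t - 6) + (8/99)/(t + 5)


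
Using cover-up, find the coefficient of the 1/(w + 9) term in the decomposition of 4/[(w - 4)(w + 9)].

Cover (w + 9), set w=-9: 4/((w - 4) at w=-9) = 4/(-13) = -4/13


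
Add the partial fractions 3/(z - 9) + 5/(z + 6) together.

Common denominator (z - 9)(z + 6). Numerator: 3(z + 6) + 5(z - 9) = (3z + 18) + (5z - 45) = 8z - 27
Result: (8z - 27)/[(z - 9)(z + 6)]


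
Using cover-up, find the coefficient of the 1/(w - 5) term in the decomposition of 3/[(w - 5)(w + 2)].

Cover (w - 5), set w=5: 3/((w + 2) at w=5) = 3/(7) = 3/7


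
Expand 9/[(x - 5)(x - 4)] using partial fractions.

9/(x - 5)(x - 4) = A/(x - 5) + B/(x - 4). A = 9/(5 - 4) = 9, B = 9/(4 - 5) = -9
Result: 9/(x - 5) - 9/(x - 4)


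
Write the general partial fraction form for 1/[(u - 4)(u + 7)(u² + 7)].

Two linear + quadratic: α/(u - 4) + β/(u + 7) + (γu + δ)/(u² + 7)


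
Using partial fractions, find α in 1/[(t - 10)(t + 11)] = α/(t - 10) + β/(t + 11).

Cover-up at t = 10: α = 1/(10 + 11) = 1/21


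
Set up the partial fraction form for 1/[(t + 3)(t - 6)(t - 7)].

Three distinct linear factors: P/(t + 3) + Q/(t - 6) + R/(t - 7)


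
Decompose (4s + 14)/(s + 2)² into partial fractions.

(4s + 14) = P(s + 2) + Q. At s = -2: Q = 4·(-2) + 14 = 6. Coeff of s: P = 4
Result: 4/(s + 2) + 6/(s + 2)²


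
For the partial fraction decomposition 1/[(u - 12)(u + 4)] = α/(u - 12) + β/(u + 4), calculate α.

Cover-up at u = 12: α = 1/(12 + 4) = 1/16


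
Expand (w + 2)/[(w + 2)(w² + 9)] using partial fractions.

At w=-2: α = (1·(-2) + 2)/((-2)² + 9) = 0. β = -α = 0, γ = 1 - (-2)·α = 1
Result: (1)/(w² + 9)


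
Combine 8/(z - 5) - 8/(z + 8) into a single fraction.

Common denominator (z - 5)(z + 8). Numerator: 8(z + 8) - 8(z - 5) = (8z + 64) - (8z - 40) = 104
Result: (104)/[(z - 5)(z + 8)]


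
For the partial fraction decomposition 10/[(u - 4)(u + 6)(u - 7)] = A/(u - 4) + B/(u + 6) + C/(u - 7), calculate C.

Cover-up at u = 7: C = 10/[(7 - 4)(7 + 6)] = 10/[(3)(13)] = 10/39


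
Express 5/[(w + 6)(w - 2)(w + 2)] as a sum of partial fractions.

Using cover-up method: α = 5/32, β = 5/32, γ = -5/16
Result: (5/32)/(w + 6) + (5/32)/(w - 2) - (5/16)/(w + 2)


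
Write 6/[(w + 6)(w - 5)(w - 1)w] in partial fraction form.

Using Heaviside cover-up: (-1/77)/(w + 6) + (3/110)/(w - 5) - (3/14)/(w - 1) + (1/5)/w


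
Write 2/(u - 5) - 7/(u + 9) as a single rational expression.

Common denominator (u - 5)(u + 9). Numerator: 2(u + 9) - 7(u - 5) = (2u + 18) - (7u - 35) = -5u + 53
Result: (-5u + 53)/[(u - 5)(u + 9)]


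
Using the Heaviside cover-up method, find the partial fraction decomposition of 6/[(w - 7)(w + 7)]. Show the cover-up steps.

Cover (w - 7): set w=7, get A = 6/(7 + 7) = 3/7. Cover (w + 7): set w=-7, get B = 6/(-7 - 7) = -3/7.
Result: (3/7)/(w - 7) - (3/7)/(w + 7)


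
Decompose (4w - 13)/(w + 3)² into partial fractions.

(4w - 13) = A(w + 3) + B. At w = -3: B = 4·(-3) - 13 = -25. Coeff of w: A = 4
Result: 4/(w + 3) - 25/(w + 3)²


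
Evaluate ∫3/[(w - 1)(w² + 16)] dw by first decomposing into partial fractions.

Cover-up at w=1: A = 3/(1²+16) = 3/17. Coeff matching: B = -3/17, C = -3/17. Decomposition: (3/17)/(w - 1) - ((3/17)w + 3/17)/(w² + 16). Integrate: linear → ln, quadratic → (1/2)ln + arctan: (3/17) ln|(w - 1)| - (3/34) ln(w² + 16) - (3/68) arctan(w/4) + C


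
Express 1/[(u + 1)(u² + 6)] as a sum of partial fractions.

Cover-up at u = -1: α = 1/((-1)² + 6) = 1/7. Then β = -α = -1/7, γ = -α·(0 - 1) = 1/7
Result: (1/7)/(u + 1) - ((1/7)u - 1/7)/(u² + 6)


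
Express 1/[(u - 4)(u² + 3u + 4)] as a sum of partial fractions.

Cover-up at u = 4: P = 1/(4² + 3·4 + 4) = 1/32. Then Q = -P = -1/32, R = -P·(3 + 4) = -7/32
Result: (1/32)/(u - 4) - ((1/32)u + 7/32)/(u² + 3u + 4)


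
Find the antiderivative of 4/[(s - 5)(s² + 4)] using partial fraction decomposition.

Cover-up at s=5: α = 4/(5²+4) = 4/29. Coeff matching: β = -4/29, γ = -20/29. Decomposition: (4/29)/(s - 5) - ((4/29)s + 20/29)/(s² + 4). Integrate: linear → ln, quadratic → (1/2)ln + arctan: (4/29) ln|(s - 5)| - (2/29) ln(s² + 4) - (10/29) arctan(s/2) + C


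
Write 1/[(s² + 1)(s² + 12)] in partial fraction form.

Coefficient matching gives A = C = 0, B = 1/(12-1) = 1/11, D = -B = -1/11
Result: (1/11)/(s² + 1) - (1/11)/(s² + 12)


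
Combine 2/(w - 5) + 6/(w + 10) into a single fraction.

Common denominator (w - 5)(w + 10). Numerator: 2(w + 10) + 6(w - 5) = (2w + 20) + (6w - 30) = 8w - 10
Result: (8w - 10)/[(w - 5)(w + 10)]


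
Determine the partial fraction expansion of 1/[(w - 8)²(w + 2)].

Cover-up at w=-2: C = 1/(-2 - 8)² = 1/100. Cover-up at w=8: B = 1/(8 + 2) = 1/10. Comparing w² coeff: A = -C = -1/100
Result: (-1/100)/(w - 8) + (1/10)/(w - 8)² + (1/100)/(w + 2)


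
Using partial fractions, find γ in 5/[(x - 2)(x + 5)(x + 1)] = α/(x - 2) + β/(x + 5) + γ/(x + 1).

Cover-up at x = -1: γ = 5/[(-1 - 2)(-1 + 5)] = 5/[(-3)(4)] = -5/12


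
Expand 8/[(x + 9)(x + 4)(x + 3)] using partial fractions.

Using cover-up method: P = 4/15, Q = -8/5, R = 4/3
Result: (4/15)/(x + 9) - (8/5)/(x + 4) + (4/3)/(x + 3)


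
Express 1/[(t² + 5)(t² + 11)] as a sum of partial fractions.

Coefficient matching gives A = C = 0, B = 1/(11-5) = 1/6, D = -B = -1/6
Result: (1/6)/(t² + 5) - (1/6)/(t² + 11)


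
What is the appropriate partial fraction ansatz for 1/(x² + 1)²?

Repeated quadratic factor: (Px + Q)/(x² + 1) + (Rx + S)/(x² + 1)²


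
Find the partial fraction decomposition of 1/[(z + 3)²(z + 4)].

Cover-up at z=-4: γ = 1/(-4 + 3)² = 1. Cover-up at z=-3: β = 1/(-3 + 4) = 1. Comparing z² coeff: α = -γ = -1
Result: -1/(z + 3) + 1/(z + 3)² + 1/(z + 4)


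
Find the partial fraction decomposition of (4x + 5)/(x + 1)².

(4x + 5) = α(x + 1) + β. At x = -1: β = 4·(-1) + 5 = 1. Coeff of x: α = 4
Result: 4/(x + 1) + 1/(x + 1)²


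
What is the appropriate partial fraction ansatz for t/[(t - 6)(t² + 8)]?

Linear + irreducible quadratic: P/(t - 6) + (Qt + R)/(t² + 8)


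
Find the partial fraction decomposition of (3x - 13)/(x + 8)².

(3x - 13) = α(x + 8) + β. At x = -8: β = 3·(-8) - 13 = -37. Coeff of x: α = 3
Result: 3/(x + 8) - 37/(x + 8)²


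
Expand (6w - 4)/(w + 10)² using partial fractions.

(6w - 4) = α(w + 10) + β. At w = -10: β = 6·(-10) - 4 = -64. Coeff of w: α = 6
Result: 6/(w + 10) - 64/(w + 10)²


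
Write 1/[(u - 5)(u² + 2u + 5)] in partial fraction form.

Cover-up at u = 5: P = 1/(5² + 2·5 + 5) = 1/40. Then Q = -P = -1/40, R = -P·(2 + 5) = -7/40
Result: (1/40)/(u - 5) - ((1/40)u + 7/40)/(u² + 2u + 5)


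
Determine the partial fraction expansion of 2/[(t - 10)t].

2/(t - 10)t = A/(t - 10) + B/t. A = 2/(10 - 0) = 1/5, B = 2/(0 - 10) = -1/5
Result: (1/5)/(t - 10) - (1/5)/t


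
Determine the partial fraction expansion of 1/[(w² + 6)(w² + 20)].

Coefficient matching gives α = γ = 0, β = 1/(20-6) = 1/14, δ = -β = -1/14
Result: (1/14)/(w² + 6) - (1/14)/(w² + 20)


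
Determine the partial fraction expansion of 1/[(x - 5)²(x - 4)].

Cover-up at x=4: C = 1/(4 - 5)² = 1. Cover-up at x=5: B = 1/(5 - 4) = 1. Comparing x² coeff: A = -C = -1
Result: -1/(x - 5) + 1/(x - 5)² + 1/(x - 4)


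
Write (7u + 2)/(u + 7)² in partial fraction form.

(7u + 2) = A(u + 7) + B. At u = -7: B = 7·(-7) + 2 = -47. Coeff of u: A = 7
Result: 7/(u + 7) - 47/(u + 7)²


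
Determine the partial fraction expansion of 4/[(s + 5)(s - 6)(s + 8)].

Using cover-up method: A = -4/33, B = 2/77, C = 2/21
Result: (-4/33)/(s + 5) + (2/77)/(s - 6) + (2/21)/(s + 8)


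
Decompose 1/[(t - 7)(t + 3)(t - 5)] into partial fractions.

Using cover-up method: α = 1/20, β = 1/80, γ = -1/16
Result: (1/20)/(t - 7) + (1/80)/(t + 3) - (1/16)/(t - 5)


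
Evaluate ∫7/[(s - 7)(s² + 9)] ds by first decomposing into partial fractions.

Cover-up at s=7: P = 7/(7²+9) = 7/58. Coeff matching: Q = -7/58, R = -49/58. Decomposition: (7/58)/(s - 7) - ((7/58)s + 49/58)/(s² + 9). Integrate: linear → ln, quadratic → (1/2)ln + arctan: (7/58) ln|(s - 7)| - (7/116) ln(s² + 9) - (49/174) arctan(s/3) + C


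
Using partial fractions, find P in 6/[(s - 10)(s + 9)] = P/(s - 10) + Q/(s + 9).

Cover-up at s = 10: P = 6/(10 + 9) = 6/19


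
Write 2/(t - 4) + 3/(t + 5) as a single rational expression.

Common denominator (t - 4)(t + 5). Numerator: 2(t + 5) + 3(t - 4) = (2t + 10) + (3t - 12) = 5t - 2
Result: (5t - 2)/[(t - 4)(t + 5)]


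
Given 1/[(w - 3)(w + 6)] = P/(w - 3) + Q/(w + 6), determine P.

Cover-up at w = 3: P = 1/(3 + 6) = 1/9


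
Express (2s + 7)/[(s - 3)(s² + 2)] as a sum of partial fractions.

At s=3: P = (2·3 + 7)/(3² + 2) = 13/11. Q = -P = -13/11, R = 2 - 3·P = -17/11
Result: (13/11)/(s - 3) - ((13/11)s + 17/11)/(s² + 2)


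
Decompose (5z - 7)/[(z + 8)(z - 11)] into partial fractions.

At z=-8: α = (5·(-8) - 7)/(-8 - 11) = 47/19. At z=11: β = (5·11 - 7)/(11 + 8) = 48/19
Result: (47/19)/(z + 8) + (48/19)/(z - 11)


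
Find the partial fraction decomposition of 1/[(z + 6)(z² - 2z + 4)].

Cover-up at z = -6: A = 1/((-6)² - 2·(-6) + 4) = 1/52. Then B = -A = -1/52, C = -A·(-2 - 6) = 2/13
Result: (1/52)/(z + 6) - ((1/52)z - 2/13)/(z² - 2z + 4)


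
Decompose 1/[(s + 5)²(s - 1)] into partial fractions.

Cover-up at s=1: C = 1/(1 + 5)² = 1/36. Cover-up at s=-5: B = 1/(-5 - 1) = -1/6. Comparing s² coeff: A = -C = -1/36
Result: (-1/36)/(s + 5) - (1/6)/(s + 5)² + (1/36)/(s - 1)


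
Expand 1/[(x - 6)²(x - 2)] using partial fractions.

Cover-up at x=2: C = 1/(2 - 6)² = 1/16. Cover-up at x=6: B = 1/(6 - 2) = 1/4. Comparing x² coeff: A = -C = -1/16
Result: (-1/16)/(x - 6) + (1/4)/(x - 6)² + (1/16)/(x - 2)


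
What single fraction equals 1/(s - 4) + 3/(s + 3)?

Common denominator (s - 4)(s + 3). Numerator: 1(s + 3) + 3(s - 4) = (s + 3) + (3s - 12) = 4s - 9
Result: (4s - 9)/[(s - 4)(s + 3)]


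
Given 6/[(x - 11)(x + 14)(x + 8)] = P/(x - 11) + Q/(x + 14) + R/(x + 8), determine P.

Cover-up at x = 11: P = 6/[(11 + 14)(11 + 8)] = 6/[(25)(19)] = 6/475


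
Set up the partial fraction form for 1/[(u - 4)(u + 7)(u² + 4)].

Two linear + quadratic: α/(u - 4) + β/(u + 7) + (γu + δ)/(u² + 4)


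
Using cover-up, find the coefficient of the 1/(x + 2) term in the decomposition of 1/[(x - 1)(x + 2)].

Cover (x + 2), set x=-2: 1/((x - 1) at x=-2) = 1/(-3) = -1/3


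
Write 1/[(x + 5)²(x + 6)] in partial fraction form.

Cover-up at x=-6: γ = 1/(-6 + 5)² = 1. Cover-up at x=-5: β = 1/(-5 + 6) = 1. Comparing x² coeff: α = -γ = -1
Result: -1/(x + 5) + 1/(x + 5)² + 1/(x + 6)


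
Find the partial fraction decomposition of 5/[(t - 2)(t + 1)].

5/(t - 2)(t + 1) = P/(t - 2) + Q/(t + 1). P = 5/(2 + 1) = 5/3, Q = 5/(-1 - 2) = -5/3
Result: (5/3)/(t - 2) - (5/3)/(t + 1)


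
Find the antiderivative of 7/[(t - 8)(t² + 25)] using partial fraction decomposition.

Cover-up at t=8: α = 7/(8²+25) = 7/89. Coeff matching: β = -7/89, γ = -56/89. Decomposition: (7/89)/(t - 8) - ((7/89)t + 56/89)/(t² + 25). Integrate: linear → ln, quadratic → (1/2)ln + arctan: (7/89) ln|(t - 8)| - (7/178) ln(t² + 25) - (56/445) arctan(t/5) + C


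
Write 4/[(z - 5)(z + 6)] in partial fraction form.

4/(z - 5)(z + 6) = α/(z - 5) + β/(z + 6). α = 4/(5 + 6) = 4/11, β = 4/(-6 - 5) = -4/11
Result: (4/11)/(z - 5) - (4/11)/(z + 6)


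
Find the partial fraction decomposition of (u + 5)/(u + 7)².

(u + 5) = α(u + 7) + β. At u = -7: β = 1·(-7) + 5 = -2. Coeff of u: α = 1
Result: 1/(u + 7) - 2/(u + 7)²


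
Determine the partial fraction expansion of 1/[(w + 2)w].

1/(w + 2)w = A/(w + 2) + B/w. A = 1/(-2 - 0) = -1/2, B = 1/(0 + 2) = 1/2
Result: (-1/2)/(w + 2) + (1/2)/w


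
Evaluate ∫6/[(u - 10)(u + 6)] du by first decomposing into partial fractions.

Decompose: 6/[(u - 10)(u + 6)] = (3/8)/(u - 10) - (3/8)/(u + 6). Integrate each term: (3/8) ln|(u - 10)| - (3/8) ln|(u + 6)| + C


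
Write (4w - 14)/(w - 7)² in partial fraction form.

(4w - 14) = A(w - 7) + B. At w = 7: B = 4·7 - 14 = 14. Coeff of w: A = 4
Result: 4/(w - 7) + 14/(w - 7)²


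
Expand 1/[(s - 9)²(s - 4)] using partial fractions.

Cover-up at s=4: γ = 1/(4 - 9)² = 1/25. Cover-up at s=9: β = 1/(9 - 4) = 1/5. Comparing s² coeff: α = -γ = -1/25
Result: (-1/25)/(s - 9) + (1/5)/(s - 9)² + (1/25)/(s - 4)


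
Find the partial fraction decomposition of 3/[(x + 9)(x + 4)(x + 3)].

Using cover-up method: α = 1/10, β = -3/5, γ = 1/2
Result: (1/10)/(x + 9) - (3/5)/(x + 4) + (1/2)/(x + 3)


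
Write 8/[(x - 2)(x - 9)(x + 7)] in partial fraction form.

Using cover-up method: A = -8/63, B = 1/14, C = 1/18
Result: (-8/63)/(x - 2) + (1/14)/(x - 9) + (1/18)/(x + 7)


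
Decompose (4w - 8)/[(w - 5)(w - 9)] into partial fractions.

At w=5: A = (4·5 - 8)/(5 - 9) = -3. At w=9: B = (4·9 - 8)/(9 - 5) = 7
Result: -3/(w - 5) + 7/(w - 9)


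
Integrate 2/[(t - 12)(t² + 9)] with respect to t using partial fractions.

Cover-up at t=12: P = 2/(12²+9) = 2/153. Coeff matching: Q = -2/153, R = -8/51. Decomposition: (2/153)/(t - 12) - ((2/153)t + 8/51)/(t² + 9). Integrate: linear → ln, quadratic → (1/2)ln + arctan: (2/153) ln|(t - 12)| - (1/153) ln(t² + 9) - (8/153) arctan(t/3) + C


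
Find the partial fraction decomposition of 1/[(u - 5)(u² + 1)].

Cover-up at u = 5: A = 1/(5² + 1) = 1/26. Then B = -A = -1/26, C = -A·(0 + 5) = -5/26
Result: (1/26)/(u - 5) - ((1/26)u + 5/26)/(u² + 1)


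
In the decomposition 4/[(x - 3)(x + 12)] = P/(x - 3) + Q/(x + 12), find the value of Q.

Cover-up at x = -12: Q = 4/(-12 - 3) = -4/15


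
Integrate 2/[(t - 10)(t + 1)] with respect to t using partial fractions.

Decompose: 2/[(t - 10)(t + 1)] = (2/11)/(t - 10) - (2/11)/(t + 1). Integrate each term: (2/11) ln|(t - 10)| - (2/11) ln|(t + 1)| + C


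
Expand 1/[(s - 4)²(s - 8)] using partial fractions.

Cover-up at s=8: R = 1/(8 - 4)² = 1/16. Cover-up at s=4: Q = 1/(4 - 8) = -1/4. Comparing s² coeff: P = -R = -1/16
Result: (-1/16)/(s - 4) - (1/4)/(s - 4)² + (1/16)/(s - 8)


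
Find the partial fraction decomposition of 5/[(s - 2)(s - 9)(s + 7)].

Using cover-up method: A = -5/63, B = 5/112, C = 5/144
Result: (-5/63)/(s - 2) + (5/112)/(s - 9) + (5/144)/(s + 7)


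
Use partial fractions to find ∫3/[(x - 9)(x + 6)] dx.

Decompose: 3/[(x - 9)(x + 6)] = (1/5)/(x - 9) - (1/5)/(x + 6). Integrate each term: (1/5) ln|(x - 9)| - (1/5) ln|(x + 6)| + C


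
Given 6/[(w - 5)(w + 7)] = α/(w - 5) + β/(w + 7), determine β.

Cover-up at w = -7: β = 6/(-7 - 5) = -6/12 = -1/2


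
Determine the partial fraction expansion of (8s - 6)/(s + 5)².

(8s - 6) = P(s + 5) + Q. At s = -5: Q = 8·(-5) - 6 = -46. Coeff of s: P = 8
Result: 8/(s + 5) - 46/(s + 5)²


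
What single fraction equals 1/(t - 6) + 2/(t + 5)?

Common denominator (t - 6)(t + 5). Numerator: 1(t + 5) + 2(t - 6) = (t + 5) + (2t - 12) = 3t - 7
Result: (3t - 7)/[(t - 6)(t + 5)]


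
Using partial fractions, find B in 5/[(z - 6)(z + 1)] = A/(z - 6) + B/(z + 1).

Cover-up at z = -1: B = 5/(-1 - 6) = -5/7


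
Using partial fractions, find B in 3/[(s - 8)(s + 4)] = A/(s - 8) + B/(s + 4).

Cover-up at s = -4: B = 3/(-4 - 8) = -3/12 = -1/4


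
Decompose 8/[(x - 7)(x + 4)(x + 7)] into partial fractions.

Using cover-up method: α = 4/77, β = -8/33, γ = 4/21
Result: (4/77)/(x - 7) - (8/33)/(x + 4) + (4/21)/(x + 7)


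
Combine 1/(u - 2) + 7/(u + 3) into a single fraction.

Common denominator (u - 2)(u + 3). Numerator: 1(u + 3) + 7(u - 2) = (u + 3) + (7u - 14) = 8u - 11
Result: (8u - 11)/[(u - 2)(u + 3)]


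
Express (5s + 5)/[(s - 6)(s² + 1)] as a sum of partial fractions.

At s=6: A = (5·6 + 5)/(6² + 1) = 35/37. B = -A = -35/37, C = 5 - 6·A = -25/37
Result: (35/37)/(s - 6) - ((35/37)s + 25/37)/(s² + 1)


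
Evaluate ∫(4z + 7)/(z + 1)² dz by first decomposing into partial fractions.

Decompose: A = 4, B = 4·(-1) + 7 = 3, so (4z + 7)/(z + 1)² = 4/(z + 1) + 3/(z + 1)². Integrate: ∫ A/(z + 1) dz = 4 ln|(z + 1)|; ∫ B/(z + 1)² dz = -3/(z + 1). Sum: 4 ln|(z + 1)| - 3/(z + 1) + C


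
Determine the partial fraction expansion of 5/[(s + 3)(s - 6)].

5/(s + 3)(s - 6) = α/(s + 3) + β/(s - 6). α = 5/(-3 - 6) = -5/9, β = 5/(6 + 3) = 5/9
Result: (-5/9)/(s + 3) + (5/9)/(s - 6)


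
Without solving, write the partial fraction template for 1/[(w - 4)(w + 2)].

Distinct linear factors: A/(w - 4) + B/(w + 2)


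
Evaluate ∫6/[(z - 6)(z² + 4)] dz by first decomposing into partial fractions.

Cover-up at z=6: A = 6/(6²+4) = 3/20. Coeff matching: B = -3/20, C = -9/10. Decomposition: (3/20)/(z - 6) - ((3/20)z + 9/10)/(z² + 4). Integrate: linear → ln, quadratic → (1/2)ln + arctan: (3/20) ln|(z - 6)| - (3/40) ln(z² + 4) - (9/20) arctan(z/2) + C


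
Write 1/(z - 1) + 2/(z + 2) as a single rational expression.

Common denominator (z - 1)(z + 2). Numerator: 1(z + 2) + 2(z - 1) = (z + 2) + (2z - 2) = 3z
Result: (3z)/[(z - 1)(z + 2)]


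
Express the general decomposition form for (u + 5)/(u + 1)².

Repeated linear factor: A/(u + 1) + B/(u + 1)²


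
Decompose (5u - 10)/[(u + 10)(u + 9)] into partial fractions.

At u=-10: A = (5·(-10) - 10)/(-10 + 9) = 60. At u=-9: B = (5·(-9) - 10)/(-9 + 10) = -55
Result: 60/(u + 10) - 55/(u + 9)


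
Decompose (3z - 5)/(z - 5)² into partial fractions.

(3z - 5) = α(z - 5) + β. At z = 5: β = 3·5 - 5 = 10. Coeff of z: α = 3
Result: 3/(z - 5) + 10/(z - 5)²


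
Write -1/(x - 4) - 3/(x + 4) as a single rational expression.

Common denominator (x - 4)(x + 4). Numerator: -1(x + 4) - 3(x - 4) = (-x - 4) - (3x - 12) = -4x + 8
Result: (-4x + 8)/[(x - 4)(x + 4)]


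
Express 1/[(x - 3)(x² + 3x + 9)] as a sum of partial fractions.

Cover-up at x = 3: P = 1/(3² + 3·3 + 9) = 1/27. Then Q = -P = -1/27, R = -P·(3 + 3) = -2/9
Result: (1/27)/(x - 3) - ((1/27)x + 2/9)/(x² + 3x + 9)


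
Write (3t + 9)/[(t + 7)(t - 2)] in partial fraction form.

At t=-7: P = (3·(-7) + 9)/(-7 - 2) = 4/3. At t=2: Q = (3·2 + 9)/(2 + 7) = 5/3
Result: (4/3)/(t + 7) + (5/3)/(t - 2)


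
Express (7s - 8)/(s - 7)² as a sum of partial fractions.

(7s - 8) = P(s - 7) + Q. At s = 7: Q = 7·7 - 8 = 41. Coeff of s: P = 7
Result: 7/(s - 7) + 41/(s - 7)²


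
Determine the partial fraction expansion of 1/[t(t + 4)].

1/t(t + 4) = P/t + Q/(t + 4). P = 1/(0 + 4) = 1/4, Q = 1/(-4 - 0) = -1/4
Result: (1/4)/t - (1/4)/(t + 4)


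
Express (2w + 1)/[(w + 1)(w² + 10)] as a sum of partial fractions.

At w=-1: P = (2·(-1) + 1)/((-1)² + 10) = -1/11. Q = -P = 1/11, R = 2 - (-1)·P = 21/11
Result: (-1/11)/(w + 1) + ((1/11)w + 21/11)/(w² + 10)


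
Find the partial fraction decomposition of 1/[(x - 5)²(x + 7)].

Cover-up at x=-7: C = 1/(-7 - 5)² = 1/144. Cover-up at x=5: B = 1/(5 + 7) = 1/12. Comparing x² coeff: A = -C = -1/144
Result: (-1/144)/(x - 5) + (1/12)/(x - 5)² + (1/144)/(x + 7)


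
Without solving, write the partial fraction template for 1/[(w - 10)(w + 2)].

Distinct linear factors: A/(w - 10) + B/(w + 2)


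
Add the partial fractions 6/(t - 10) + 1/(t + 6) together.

Common denominator (t - 10)(t + 6). Numerator: 6(t + 6) + 1(t - 10) = (6t + 36) + (t - 10) = 7t + 26
Result: (7t + 26)/[(t - 10)(t + 6)]


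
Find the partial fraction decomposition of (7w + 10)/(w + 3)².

(7w + 10) = A(w + 3) + B. At w = -3: B = 7·(-3) + 10 = -11. Coeff of w: A = 7
Result: 7/(w + 3) - 11/(w + 3)²


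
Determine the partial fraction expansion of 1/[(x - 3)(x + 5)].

1/(x - 3)(x + 5) = P/(x - 3) + Q/(x + 5). P = 1/(3 + 5) = 1/8, Q = 1/(-5 - 3) = -1/8
Result: (1/8)/(x - 3) - (1/8)/(x + 5)


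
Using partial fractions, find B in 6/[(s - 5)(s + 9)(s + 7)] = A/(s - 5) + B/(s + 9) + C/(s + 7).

Cover-up at s = -9: B = 6/[(-9 - 5)(-9 + 7)] = 6/[(-14)(-2)] = 6/28 = 3/14


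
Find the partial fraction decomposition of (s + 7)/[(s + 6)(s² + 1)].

At s=-6: P = (1·(-6) + 7)/((-6)² + 1) = 1/37. Q = -P = -1/37, R = 1 - (-6)·P = 43/37
Result: (1/37)/(s + 6) - ((1/37)s - 43/37)/(s² + 1)


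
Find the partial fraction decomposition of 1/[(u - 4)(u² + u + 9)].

Cover-up at u = 4: P = 1/(4² + 1·4 + 9) = 1/29. Then Q = -P = -1/29, R = -P·(1 + 4) = -5/29
Result: (1/29)/(u - 4) - ((1/29)u + 5/29)/(u² + u + 9)


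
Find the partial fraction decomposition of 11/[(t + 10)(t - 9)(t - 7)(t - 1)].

Using Heaviside cover-up: (-1/323)/(t + 10) + (11/304)/(t - 9) - (11/204)/(t - 7) + (1/48)/(t - 1)


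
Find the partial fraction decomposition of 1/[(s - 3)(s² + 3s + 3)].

Cover-up at s = 3: α = 1/(3² + 3·3 + 3) = 1/21. Then β = -α = -1/21, γ = -α·(3 + 3) = -2/7
Result: (1/21)/(s - 3) - ((1/21)s + 2/7)/(s² + 3s + 3)


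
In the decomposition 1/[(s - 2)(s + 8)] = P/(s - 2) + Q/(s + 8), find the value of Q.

Cover-up at s = -8: Q = 1/(-8 - 2) = -1/10


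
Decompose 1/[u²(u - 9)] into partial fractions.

Cover-up at u=9: γ = 1/(9 - 0)² = 1/81. Cover-up at u=0: β = 1/(0 - 9) = -1/9. Comparing u² coeff: α = -γ = -1/81
Result: (-1/81)/u - (1/9)/u² + (1/81)/(u - 9)


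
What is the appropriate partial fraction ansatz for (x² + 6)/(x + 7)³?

Repeated linear factor (power 3): P/(x + 7) + Q/(x + 7)² + R/(x + 7)³


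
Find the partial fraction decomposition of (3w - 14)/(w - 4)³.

(3w - 14) = A(w - 4)² + B(w - 4) + C. At w = 4: C = 3·4 - 14 = -2. Coefficients: A = 0, B = 3
Result: 3/(w - 4)² - 2/(w - 4)³


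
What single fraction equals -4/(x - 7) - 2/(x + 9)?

Common denominator (x - 7)(x + 9). Numerator: -4(x + 9) - 2(x - 7) = (-4x - 36) - (2x - 14) = -6x - 22
Result: (-6x - 22)/[(x - 7)(x + 9)]


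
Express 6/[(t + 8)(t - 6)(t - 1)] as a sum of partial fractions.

Using cover-up method: α = 1/21, β = 3/35, γ = -2/15
Result: (1/21)/(t + 8) + (3/35)/(t - 6) - (2/15)/(t - 1)


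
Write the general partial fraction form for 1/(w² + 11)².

Repeated quadratic factor: (αw + β)/(w² + 11) + (γw + δ)/(w² + 11)²


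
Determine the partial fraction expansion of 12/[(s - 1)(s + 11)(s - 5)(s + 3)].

Using Heaviside cover-up: (-1/16)/(s - 1) - (1/128)/(s + 11) + (3/128)/(s - 5) + (3/64)/(s + 3)


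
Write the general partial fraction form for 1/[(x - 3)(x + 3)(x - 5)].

Three distinct linear factors: α/(x - 3) + β/(x + 3) + γ/(x - 5)
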